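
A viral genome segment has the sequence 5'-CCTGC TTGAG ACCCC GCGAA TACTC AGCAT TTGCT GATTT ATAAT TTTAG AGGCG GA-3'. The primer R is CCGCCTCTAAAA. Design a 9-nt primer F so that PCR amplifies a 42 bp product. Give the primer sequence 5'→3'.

The reverse primer's reverse complement TTTTAGAGGCGG matches the template at positions 45–56, so the product ends at position 56.
A 42 bp product then starts at position 56 − 42 + 1 = 15.
The forward primer is identical to the top strand there: CGCGAATAC.

5'-CGCGAATAC-3'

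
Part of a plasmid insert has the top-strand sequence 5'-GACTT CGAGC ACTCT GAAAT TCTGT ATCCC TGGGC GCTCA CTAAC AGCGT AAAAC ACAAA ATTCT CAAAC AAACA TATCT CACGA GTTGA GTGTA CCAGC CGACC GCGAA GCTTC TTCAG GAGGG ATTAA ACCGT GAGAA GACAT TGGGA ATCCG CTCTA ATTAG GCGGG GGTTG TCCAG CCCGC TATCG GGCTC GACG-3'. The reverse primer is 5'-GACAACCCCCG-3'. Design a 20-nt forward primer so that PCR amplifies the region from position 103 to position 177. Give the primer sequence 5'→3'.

The reverse primer's reverse complement CGGGGGTTGTC matches the template at positions 167–177; the product starts at position 103.
The forward primer is identical to the top strand over positions 103–122: ACCGCGAAGCTTCTTCAGGA.

5'-ACCGCGAAGCTTCTTCAGGA-3'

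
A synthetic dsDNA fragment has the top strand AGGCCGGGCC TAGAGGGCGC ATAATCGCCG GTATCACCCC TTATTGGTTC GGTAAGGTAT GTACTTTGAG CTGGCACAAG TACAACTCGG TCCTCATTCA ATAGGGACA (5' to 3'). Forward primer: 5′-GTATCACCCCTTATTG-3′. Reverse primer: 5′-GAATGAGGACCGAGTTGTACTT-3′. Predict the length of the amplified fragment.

The forward primer matches the template at positions 31–46.
The reverse primer's reverse complement is AAGTACAACTCGGTCCTCATTC, which matches the template at positions 78–99.
Amplicon spans positions 31–99: 69 bp.

69 bp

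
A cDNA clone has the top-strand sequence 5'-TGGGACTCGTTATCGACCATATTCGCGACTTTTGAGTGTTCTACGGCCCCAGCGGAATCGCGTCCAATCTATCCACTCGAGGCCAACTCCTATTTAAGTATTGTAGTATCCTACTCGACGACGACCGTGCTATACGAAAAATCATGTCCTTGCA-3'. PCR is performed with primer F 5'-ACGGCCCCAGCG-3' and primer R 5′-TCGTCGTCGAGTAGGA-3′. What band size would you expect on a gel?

82 bp

The forward primer matches the template at positions 43–54.
Taking the reverse complement of TCGTCGTCGAGTAGGA gives TCCTACTCGACGACGA, found at positions 109–124 on the template; the primer anneals here to the top strand with its 3' end pointing upstream.
Amplicon spans positions 43–124: 82 bp.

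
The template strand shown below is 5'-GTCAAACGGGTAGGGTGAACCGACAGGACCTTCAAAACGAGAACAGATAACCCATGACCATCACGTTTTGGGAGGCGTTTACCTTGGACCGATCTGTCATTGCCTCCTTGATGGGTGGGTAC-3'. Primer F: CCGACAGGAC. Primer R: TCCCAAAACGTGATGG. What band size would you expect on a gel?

54 bp

Scanning the template, CCGACAGGAC occurs at positions 20–29; this primer anneals to the bottom strand there with its 3' end pointing downstream.
Reverse complement of the reverse primer: CCATCACGTTTTGGGA. This occurs on the top strand at positions 58–73.
The product runs from position 20 to position 73, so its length is 73 − 20 + 1 = 54 bp.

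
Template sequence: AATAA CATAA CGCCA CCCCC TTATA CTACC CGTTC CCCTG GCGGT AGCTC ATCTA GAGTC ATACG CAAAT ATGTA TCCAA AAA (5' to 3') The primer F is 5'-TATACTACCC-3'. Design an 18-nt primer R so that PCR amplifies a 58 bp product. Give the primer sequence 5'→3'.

5'-TGGATACATATTTGCGTA-3'

The forward primer binds at positions 22–31, so a 58 bp product ends at position 22 + 58 − 1 = 79.
The reverse primer anneals to the top strand over positions 62–79, i.e. to TACGCAAATATGTATCCA.
Its sequence written 5'→3' is the reverse complement: TGGATACATATTTGCGTA.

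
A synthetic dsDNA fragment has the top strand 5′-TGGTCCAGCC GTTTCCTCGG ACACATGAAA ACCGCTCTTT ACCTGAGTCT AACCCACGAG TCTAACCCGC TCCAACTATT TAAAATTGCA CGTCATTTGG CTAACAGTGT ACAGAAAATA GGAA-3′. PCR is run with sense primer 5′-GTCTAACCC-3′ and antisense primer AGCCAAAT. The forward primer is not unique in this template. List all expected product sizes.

The forward primer GTCTAACCC matches the top strand at positions 47–55, 60–68.
The reverse primer's reverse complement is ATTTGGCT, matching at positions 95–102.
Each forward site pairs with the reverse site to give a product ending at position 102: sizes 56, 43 bp.

56 bp, 43 bp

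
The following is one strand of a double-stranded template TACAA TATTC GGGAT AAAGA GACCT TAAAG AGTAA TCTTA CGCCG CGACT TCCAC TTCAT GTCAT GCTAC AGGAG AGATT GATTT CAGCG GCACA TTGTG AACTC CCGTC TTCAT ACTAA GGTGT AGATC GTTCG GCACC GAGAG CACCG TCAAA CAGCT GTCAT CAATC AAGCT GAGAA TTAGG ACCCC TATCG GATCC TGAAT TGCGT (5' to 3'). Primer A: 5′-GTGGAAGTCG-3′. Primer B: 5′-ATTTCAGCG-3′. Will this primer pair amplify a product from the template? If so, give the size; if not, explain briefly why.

Primer A (GTGGAAGTCG) has reverse complement CGACTTCCAC, which matches the top strand at positions 46–55; primer A anneals to the top strand there with its 3' end pointing upstream toward position 46.
Primer B (ATTTCAGCG) matches the top strand directly at positions 82–90; it anneals to the bottom strand with its 3' end pointing downstream toward position 90.
The 3' ends diverge (primer A extends toward position 1, primer B toward position 210), so the primers never converge on a shared product.

No product — the primers' 3' ends point away from each other.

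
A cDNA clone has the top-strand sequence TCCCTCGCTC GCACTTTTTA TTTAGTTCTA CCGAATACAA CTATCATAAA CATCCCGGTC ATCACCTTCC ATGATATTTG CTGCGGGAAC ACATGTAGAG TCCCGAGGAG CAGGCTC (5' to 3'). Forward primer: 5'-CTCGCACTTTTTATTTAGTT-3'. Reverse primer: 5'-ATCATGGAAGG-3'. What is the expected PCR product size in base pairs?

68 bp

Forward primer CTCGCACTTTTTATTTAGTT is found on the top strand at positions 8–27.
The reverse primer's reverse complement is CCTTCCATGAT, which matches the template at positions 65–75.
Product length = (reverse-primer end) − (forward-primer start) + 1 = 75 − 8 + 1 = 68 bp.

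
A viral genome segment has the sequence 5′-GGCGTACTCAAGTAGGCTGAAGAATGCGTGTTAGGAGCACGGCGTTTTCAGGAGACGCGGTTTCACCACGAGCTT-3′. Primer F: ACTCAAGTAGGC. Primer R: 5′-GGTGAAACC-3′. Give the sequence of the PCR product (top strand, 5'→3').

Forward primer ACTCAAGTAGGC is found on the top strand at positions 6–17.
Taking the reverse complement of GGTGAAACC gives GGTTTCACC, found at positions 59–67 on the template; the primer anneals here to the top strand with its 3' end pointing upstream.
The product is the template from position 6 through 67 (62 bp).

5'-ACTCAAGTAGGCTGAAGAATGCGTGTTAGGAGCACGGCGTTTTCAGGAGACGCGGTTTCACC-3'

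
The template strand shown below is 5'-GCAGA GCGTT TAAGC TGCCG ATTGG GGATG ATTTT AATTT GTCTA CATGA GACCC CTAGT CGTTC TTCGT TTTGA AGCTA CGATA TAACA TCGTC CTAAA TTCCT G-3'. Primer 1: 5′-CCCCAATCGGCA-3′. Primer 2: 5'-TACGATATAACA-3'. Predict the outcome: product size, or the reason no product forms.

No product — the primers' 3' ends point away from each other.

Primer 1 (CCCCAATCGGCA) has reverse complement TGCCGATTGGGG, which matches the top strand at positions 16–27; primer 1 anneals to the top strand there with its 3' end pointing upstream toward position 16.
Primer 2 (TACGATATAACA) matches the top strand directly at positions 79–90; it anneals to the bottom strand with its 3' end pointing downstream toward position 90.
The 3' ends diverge (primer 1 extends toward position 1, primer 2 toward position 106), so the primers never converge on a shared product.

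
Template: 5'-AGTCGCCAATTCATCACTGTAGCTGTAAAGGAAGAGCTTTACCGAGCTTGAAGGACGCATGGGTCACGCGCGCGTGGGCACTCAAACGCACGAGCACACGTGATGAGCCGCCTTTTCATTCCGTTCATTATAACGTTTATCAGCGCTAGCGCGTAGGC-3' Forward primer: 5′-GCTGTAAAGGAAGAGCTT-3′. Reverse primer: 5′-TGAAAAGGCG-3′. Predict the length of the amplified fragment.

97 bp

The forward primer matches the template at positions 22–39.
Taking the reverse complement of TGAAAAGGCG gives CGCCTTTTCA, found at positions 109–118 on the template; the primer anneals here to the top strand with its 3' end pointing upstream.
Amplicon spans positions 22–118: 97 bp.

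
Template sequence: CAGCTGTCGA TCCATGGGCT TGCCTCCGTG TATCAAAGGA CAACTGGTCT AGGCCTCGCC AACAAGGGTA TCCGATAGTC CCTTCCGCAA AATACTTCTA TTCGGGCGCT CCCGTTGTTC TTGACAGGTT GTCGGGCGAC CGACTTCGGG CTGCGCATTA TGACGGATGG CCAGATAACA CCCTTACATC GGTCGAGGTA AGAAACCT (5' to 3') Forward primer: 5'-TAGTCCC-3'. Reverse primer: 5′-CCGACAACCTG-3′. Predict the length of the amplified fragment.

Forward primer TAGTCCC is found on the top strand at positions 76–82.
Taking the reverse complement of CCGACAACCTG gives CAGGTTGTCGG, found at positions 125–135 on the template; the primer anneals here to the top strand with its 3' end pointing upstream.
Product length = (reverse-primer end) − (forward-primer start) + 1 = 135 − 76 + 1 = 60 bp.

60 bp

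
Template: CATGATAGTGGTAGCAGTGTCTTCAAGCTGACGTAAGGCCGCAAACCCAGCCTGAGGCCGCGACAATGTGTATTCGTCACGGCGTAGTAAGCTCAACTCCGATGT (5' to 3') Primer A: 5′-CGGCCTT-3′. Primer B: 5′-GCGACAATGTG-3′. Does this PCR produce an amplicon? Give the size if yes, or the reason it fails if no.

Primer A (CGGCCTT) has reverse complement AAGGCCG, which matches the top strand at positions 35–41; primer A anneals to the top strand there with its 3' end pointing upstream toward position 35.
Primer B (GCGACAATGTG) matches the top strand directly at positions 60–70; it anneals to the bottom strand with its 3' end pointing downstream toward position 70.
The 3' ends diverge (primer A extends toward position 1, primer B toward position 105), so the primers never converge on a shared product.

No product — the primers' 3' ends point away from each other.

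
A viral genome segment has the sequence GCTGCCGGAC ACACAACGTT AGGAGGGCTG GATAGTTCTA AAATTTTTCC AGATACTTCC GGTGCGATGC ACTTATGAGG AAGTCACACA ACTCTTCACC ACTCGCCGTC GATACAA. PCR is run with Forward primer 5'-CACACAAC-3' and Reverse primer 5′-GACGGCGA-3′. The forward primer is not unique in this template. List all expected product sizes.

The forward primer CACACAAC matches the top strand at positions 10–17, 85–92.
The reverse primer's reverse complement is TCGCCGTC, matching at positions 103–110.
Each forward site pairs with the reverse site to give a product ending at position 110: sizes 101, 26 bp.

101 bp, 26 bp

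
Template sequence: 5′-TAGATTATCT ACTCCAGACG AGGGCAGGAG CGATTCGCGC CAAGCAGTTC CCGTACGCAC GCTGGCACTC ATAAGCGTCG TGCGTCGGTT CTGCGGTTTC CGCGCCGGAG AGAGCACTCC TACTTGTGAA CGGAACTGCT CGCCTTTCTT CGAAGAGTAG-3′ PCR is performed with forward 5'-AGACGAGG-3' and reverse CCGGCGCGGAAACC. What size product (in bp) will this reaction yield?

93 bp

Forward primer AGACGAGG is found on the top strand at positions 16–23.
The reverse primer's reverse complement is GGTTTCCGCGCCGG, which matches the template at positions 95–108.
The product runs from position 16 to position 108, so its length is 108 − 16 + 1 = 93 bp.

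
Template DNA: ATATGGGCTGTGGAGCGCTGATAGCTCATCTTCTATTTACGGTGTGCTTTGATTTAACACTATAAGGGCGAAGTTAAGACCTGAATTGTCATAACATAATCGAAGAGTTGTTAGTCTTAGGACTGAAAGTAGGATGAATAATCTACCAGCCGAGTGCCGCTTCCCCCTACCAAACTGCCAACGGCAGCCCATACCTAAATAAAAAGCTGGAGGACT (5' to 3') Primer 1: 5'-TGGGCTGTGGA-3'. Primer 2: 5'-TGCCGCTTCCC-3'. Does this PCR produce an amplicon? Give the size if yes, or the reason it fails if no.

No product — both primers anneal to the same strand and extend in the same direction.

Primer 1 (TGGGCTGTGGA) matches the top strand at positions 4–14 (3' end points downstream).
Primer 2 (TGCCGCTTCCC) also matches the top strand directly, at positions 155–165 — its reverse complement GGGAAGCGGCA is not present.
Both primers anneal to the bottom strand with 3' ends pointing the same way, so neither can prime synthesis back toward the other.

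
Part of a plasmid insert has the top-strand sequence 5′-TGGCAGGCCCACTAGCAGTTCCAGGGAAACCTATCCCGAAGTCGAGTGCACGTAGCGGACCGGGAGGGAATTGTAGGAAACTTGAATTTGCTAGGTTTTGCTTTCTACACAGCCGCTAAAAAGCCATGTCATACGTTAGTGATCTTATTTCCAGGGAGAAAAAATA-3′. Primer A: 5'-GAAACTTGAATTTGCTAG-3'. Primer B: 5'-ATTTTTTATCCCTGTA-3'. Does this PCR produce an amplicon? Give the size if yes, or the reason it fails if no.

Primer B (ATTTTTTATCCCTGTA) does not match the top strand, and its reverse complement TACAGGGATAAAAAAT does not match either.
With no annealing site for primer B, no amplification occurs.

No product — primer B has no binding site in the template.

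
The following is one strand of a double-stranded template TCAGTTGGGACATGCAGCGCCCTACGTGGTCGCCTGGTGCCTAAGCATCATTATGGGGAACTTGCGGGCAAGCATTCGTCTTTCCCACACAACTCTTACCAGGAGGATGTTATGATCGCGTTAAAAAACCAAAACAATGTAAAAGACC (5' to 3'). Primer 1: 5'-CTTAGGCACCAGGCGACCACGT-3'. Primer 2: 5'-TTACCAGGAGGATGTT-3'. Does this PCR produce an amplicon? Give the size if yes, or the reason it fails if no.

Primer 1 (CTTAGGCACCAGGCGACCACGT) has reverse complement ACGTGGTCGCCTGGTGCCTAAG, which matches the top strand at positions 24–45; primer 1 anneals to the top strand there with its 3' end pointing upstream toward position 24.
Primer 2 (TTACCAGGAGGATGTT) matches the top strand directly at positions 96–111; it anneals to the bottom strand with its 3' end pointing downstream toward position 111.
The 3' ends diverge (primer 1 extends toward position 1, primer 2 toward position 148), so the primers never converge on a shared product.

No product — the primers' 3' ends point away from each other.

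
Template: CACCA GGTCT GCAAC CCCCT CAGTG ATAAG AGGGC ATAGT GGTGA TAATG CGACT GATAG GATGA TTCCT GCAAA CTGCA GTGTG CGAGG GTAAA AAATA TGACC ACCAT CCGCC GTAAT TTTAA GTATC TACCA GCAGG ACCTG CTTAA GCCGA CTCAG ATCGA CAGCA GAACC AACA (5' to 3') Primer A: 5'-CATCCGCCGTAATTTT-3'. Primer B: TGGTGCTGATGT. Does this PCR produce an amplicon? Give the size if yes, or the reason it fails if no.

No product — primer B has no binding site in the template.

Primer B (TGGTGCTGATGT) does not match the top strand, and its reverse complement ACATCAGCACCA does not match either.
With no annealing site for primer B, no amplification occurs.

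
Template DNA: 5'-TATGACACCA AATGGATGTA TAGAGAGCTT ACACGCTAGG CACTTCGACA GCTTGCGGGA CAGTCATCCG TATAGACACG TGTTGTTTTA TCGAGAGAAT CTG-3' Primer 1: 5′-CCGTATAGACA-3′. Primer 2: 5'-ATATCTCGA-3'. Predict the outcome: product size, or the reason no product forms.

Primer 2 (ATATCTCGA) does not match the top strand, and its reverse complement TCGAGATAT does not match either.
With no annealing site for primer 2, no amplification occurs.

No product — primer 2 has no binding site in the template.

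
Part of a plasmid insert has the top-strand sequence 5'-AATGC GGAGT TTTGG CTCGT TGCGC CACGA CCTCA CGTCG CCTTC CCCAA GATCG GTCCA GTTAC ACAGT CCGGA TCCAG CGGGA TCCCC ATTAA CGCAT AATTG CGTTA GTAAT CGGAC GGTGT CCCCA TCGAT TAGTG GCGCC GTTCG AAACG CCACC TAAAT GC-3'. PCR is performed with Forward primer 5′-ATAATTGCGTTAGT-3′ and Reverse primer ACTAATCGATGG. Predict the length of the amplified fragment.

41 bp

Scanning the template, ATAATTGCGTTAGT occurs at positions 99–112; this primer anneals to the bottom strand there with its 3' end pointing downstream.
The reverse primer's reverse complement is CCATCGATTAGT, which matches the template at positions 128–139.
The product runs from position 99 to position 139, so its length is 139 − 99 + 1 = 41 bp.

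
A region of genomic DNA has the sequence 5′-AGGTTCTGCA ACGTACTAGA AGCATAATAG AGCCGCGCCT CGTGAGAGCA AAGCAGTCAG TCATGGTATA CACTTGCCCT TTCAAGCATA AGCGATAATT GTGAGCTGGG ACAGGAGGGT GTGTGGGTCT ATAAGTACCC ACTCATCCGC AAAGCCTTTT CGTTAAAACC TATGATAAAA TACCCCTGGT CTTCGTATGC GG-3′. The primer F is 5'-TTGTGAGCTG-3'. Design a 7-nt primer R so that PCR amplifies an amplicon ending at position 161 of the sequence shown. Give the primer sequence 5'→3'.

5'-GAAAAGG-3'

The forward primer binds at positions 99–108; the product's 3' end on the top strand is position 161.
The reverse primer anneals to the top strand over positions 155–161, i.e. to CCTTTTC.
Its sequence written 5'→3' is the reverse complement: GAAAAGG.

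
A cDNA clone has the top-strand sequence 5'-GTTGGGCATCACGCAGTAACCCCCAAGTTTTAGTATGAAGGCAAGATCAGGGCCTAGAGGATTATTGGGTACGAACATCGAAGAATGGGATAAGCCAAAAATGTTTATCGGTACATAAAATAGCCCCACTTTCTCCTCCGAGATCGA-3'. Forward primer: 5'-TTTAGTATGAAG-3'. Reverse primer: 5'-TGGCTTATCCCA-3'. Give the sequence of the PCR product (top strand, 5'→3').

The forward primer matches the template at positions 29–40.
The reverse primer's reverse complement is TGGGATAAGCCA, which matches the template at positions 86–97.
The product is the template from position 29 through 97 (69 bp).

5'-TTTAGTATGAAGGCAAGATCAGGGCCTAGAGGATTATTGGGTACGAACATCGAAGAATGGGATAAGCCA-3'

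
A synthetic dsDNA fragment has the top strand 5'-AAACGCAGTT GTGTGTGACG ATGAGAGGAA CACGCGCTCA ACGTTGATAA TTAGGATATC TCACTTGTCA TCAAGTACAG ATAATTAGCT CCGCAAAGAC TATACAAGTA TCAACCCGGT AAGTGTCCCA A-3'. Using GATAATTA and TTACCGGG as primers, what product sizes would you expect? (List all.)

77 bp, 43 bp

The forward primer GATAATTA matches the top strand at positions 46–53, 80–87.
The reverse primer's reverse complement is CCCGGTAA, matching at positions 115–122.
Each forward site pairs with the reverse site to give a product ending at position 122: sizes 77, 43 bp.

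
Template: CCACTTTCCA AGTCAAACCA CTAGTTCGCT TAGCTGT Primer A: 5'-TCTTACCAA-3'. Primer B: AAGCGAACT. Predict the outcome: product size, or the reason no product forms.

No product — primer A has no binding site in the template.

Primer A (TCTTACCAA) does not match the top strand, and its reverse complement TTGGTAAGA does not match either.
With no annealing site for primer A, no amplification occurs.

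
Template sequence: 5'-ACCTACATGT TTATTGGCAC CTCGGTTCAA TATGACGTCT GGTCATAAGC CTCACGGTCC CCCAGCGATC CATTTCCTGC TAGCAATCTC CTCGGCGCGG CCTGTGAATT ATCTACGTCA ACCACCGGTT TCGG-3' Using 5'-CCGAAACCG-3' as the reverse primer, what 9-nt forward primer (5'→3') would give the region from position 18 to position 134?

The reverse primer's reverse complement CGGTTTCGG matches the template at positions 126–134; the product starts at position 18.
The forward primer is identical to the top strand over positions 18–26: CACCTCGGT.

5'-CACCTCGGT-3'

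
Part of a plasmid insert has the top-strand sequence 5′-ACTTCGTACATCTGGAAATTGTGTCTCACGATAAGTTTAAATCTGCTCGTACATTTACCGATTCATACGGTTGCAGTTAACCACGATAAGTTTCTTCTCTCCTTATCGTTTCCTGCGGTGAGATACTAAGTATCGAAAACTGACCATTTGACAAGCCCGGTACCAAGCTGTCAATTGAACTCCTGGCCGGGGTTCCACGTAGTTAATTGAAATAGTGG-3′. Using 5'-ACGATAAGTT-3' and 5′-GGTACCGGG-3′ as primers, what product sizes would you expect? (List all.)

137 bp, 82 bp

The forward primer ACGATAAGTT matches the top strand at positions 28–37, 83–92.
The reverse primer's reverse complement is CCCGGTACC, matching at positions 156–164.
Each forward site pairs with the reverse site to give a product ending at position 164: sizes 137, 82 bp.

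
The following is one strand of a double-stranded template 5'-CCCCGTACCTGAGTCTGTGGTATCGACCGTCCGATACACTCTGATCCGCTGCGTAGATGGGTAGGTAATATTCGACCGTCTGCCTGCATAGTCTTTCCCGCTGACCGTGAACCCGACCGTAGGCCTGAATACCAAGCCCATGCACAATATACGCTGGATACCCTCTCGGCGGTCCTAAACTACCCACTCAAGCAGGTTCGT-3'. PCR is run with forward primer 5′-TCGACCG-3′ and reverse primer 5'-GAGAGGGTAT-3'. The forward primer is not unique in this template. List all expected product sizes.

The forward primer TCGACCG matches the top strand at positions 23–29, 72–78.
The reverse primer's reverse complement is ATACCCTCTC, matching at positions 158–167.
Each forward site pairs with the reverse site to give a product ending at position 167: sizes 145, 96 bp.

145 bp, 96 bp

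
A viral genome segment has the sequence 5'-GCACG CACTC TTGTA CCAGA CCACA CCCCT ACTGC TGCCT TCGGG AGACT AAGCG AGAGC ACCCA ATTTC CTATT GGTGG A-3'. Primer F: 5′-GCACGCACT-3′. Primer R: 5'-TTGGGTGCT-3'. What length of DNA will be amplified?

66 bp

The forward primer matches the template at positions 1–9.
Taking the reverse complement of TTGGGTGCT gives AGCACCCAA, found at positions 58–66 on the template; the primer anneals here to the top strand with its 3' end pointing upstream.
The product runs from position 1 to position 66, so its length is 66 − 1 + 1 = 66 bp.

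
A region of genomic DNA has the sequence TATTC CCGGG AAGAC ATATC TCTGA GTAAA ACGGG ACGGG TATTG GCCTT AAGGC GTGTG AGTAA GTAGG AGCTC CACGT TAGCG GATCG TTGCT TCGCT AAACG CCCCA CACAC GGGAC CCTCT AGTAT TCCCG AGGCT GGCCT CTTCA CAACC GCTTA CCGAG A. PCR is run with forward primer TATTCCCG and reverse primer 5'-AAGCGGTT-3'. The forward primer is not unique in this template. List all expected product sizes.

The forward primer TATTCCCG matches the top strand at positions 1–8, 128–135.
The reverse primer's reverse complement is AACCGCTT, matching at positions 152–159.
Each forward site pairs with the reverse site to give a product ending at position 159: sizes 159, 32 bp.

159 bp, 32 bp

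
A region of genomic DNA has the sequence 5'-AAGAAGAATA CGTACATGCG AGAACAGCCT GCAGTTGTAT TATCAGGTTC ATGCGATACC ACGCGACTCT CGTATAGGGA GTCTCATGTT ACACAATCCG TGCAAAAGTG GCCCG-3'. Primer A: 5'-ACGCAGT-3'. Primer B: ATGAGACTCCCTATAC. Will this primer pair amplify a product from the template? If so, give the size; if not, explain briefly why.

Primer A (ACGCAGT) does not match the top strand, and its reverse complement ACTGCGT does not match either.
With no annealing site for primer A, no amplification occurs.

No product — primer A has no binding site in the template.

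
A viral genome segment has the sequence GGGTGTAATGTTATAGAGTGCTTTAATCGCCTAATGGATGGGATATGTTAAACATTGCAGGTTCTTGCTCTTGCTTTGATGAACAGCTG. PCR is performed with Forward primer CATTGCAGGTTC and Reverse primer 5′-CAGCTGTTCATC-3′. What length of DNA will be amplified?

Scanning the template, CATTGCAGGTTC occurs at positions 53–64; this primer anneals to the bottom strand there with its 3' end pointing downstream.
Reverse complement of the reverse primer: GATGAACAGCTG. This occurs on the top strand at positions 78–89.
Amplicon spans positions 53–89: 37 bp.

37 bp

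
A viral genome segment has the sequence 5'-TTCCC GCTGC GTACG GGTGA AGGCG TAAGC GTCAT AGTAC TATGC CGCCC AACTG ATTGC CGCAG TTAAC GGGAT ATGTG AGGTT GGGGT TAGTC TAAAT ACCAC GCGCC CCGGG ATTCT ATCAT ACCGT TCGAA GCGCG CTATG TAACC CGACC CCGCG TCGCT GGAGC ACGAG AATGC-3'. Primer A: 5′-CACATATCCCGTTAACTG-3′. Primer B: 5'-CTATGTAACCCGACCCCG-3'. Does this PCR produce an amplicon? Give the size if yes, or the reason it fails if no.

Primer A (CACATATCCCGTTAACTG) has reverse complement CAGTTAACGGGATATGTG, which matches the top strand at positions 63–80; primer A anneals to the top strand there with its 3' end pointing upstream toward position 63.
Primer B (CTATGTAACCCGACCCCG) matches the top strand directly at positions 141–158; it anneals to the bottom strand with its 3' end pointing downstream toward position 158.
The 3' ends diverge (primer A extends toward position 1, primer B toward position 180), so the primers never converge on a shared product.

No product — the primers' 3' ends point away from each other.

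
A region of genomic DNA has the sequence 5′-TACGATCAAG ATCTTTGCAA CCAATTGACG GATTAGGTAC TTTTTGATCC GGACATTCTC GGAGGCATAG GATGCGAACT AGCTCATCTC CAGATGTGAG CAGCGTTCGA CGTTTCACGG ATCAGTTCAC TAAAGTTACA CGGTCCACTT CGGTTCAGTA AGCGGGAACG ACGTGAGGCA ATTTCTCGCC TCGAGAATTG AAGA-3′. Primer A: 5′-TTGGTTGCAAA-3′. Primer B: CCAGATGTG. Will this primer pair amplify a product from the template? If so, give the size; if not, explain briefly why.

Primer A (TTGGTTGCAAA) has reverse complement TTTGCAACCAA, which matches the top strand at positions 14–24; primer A anneals to the top strand there with its 3' end pointing upstream toward position 14.
Primer B (CCAGATGTG) matches the top strand directly at positions 90–98; it anneals to the bottom strand with its 3' end pointing downstream toward position 98.
The 3' ends diverge (primer A extends toward position 1, primer B toward position 204), so the primers never converge on a shared product.

No product — the primers' 3' ends point away from each other.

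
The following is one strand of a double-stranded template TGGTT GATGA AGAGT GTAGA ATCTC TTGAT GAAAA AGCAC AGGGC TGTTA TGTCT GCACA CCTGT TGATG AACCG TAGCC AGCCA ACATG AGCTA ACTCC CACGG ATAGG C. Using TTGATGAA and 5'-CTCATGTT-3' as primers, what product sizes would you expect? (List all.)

89 bp, 67 bp, 28 bp

The forward primer TTGATGAA matches the top strand at positions 4–11, 26–33, 65–72.
The reverse primer's reverse complement is AACATGAG, matching at positions 85–92.
Each forward site pairs with the reverse site to give a product ending at position 92: sizes 89, 67, 28 bp.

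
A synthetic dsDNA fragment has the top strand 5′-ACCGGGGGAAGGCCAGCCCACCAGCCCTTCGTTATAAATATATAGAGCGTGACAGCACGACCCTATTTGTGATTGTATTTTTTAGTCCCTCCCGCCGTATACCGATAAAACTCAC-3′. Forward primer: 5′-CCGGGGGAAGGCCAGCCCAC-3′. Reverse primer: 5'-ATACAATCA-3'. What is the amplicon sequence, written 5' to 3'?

The forward primer matches the template at positions 2–21.
Reverse complement of the reverse primer: TGATTGTAT. This occurs on the top strand at positions 70–78.
The product is the template from position 2 through 78 (77 bp).

5'-CCGGGGGAAGGCCAGCCCACCAGCCCTTCGTTATAAATATATAGAGCGTGACAGCACGACCCTATTTGTGATTGTAT-3'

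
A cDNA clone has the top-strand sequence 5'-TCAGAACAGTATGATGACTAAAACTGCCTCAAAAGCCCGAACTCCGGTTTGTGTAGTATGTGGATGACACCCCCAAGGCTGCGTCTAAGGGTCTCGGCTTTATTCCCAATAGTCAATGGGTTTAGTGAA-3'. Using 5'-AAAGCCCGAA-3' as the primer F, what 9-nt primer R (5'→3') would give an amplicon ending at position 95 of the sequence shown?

The forward primer binds at positions 32–41; the product's 3' end on the top strand is position 95.
The reverse primer anneals to the top strand over positions 87–95, i.e. to AAGGGTCTC.
Its sequence written 5'→3' is the reverse complement: GAGACCCTT.

5'-GAGACCCTT-3'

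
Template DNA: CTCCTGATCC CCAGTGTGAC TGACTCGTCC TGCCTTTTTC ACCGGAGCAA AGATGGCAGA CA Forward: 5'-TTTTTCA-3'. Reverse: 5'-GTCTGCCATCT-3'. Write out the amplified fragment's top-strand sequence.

5'-TTTTTCACCGGAGCAAAGATGGCAGAC-3'

The forward primer matches the template at positions 35–41.
The reverse primer's reverse complement is AGATGGCAGAC, which matches the template at positions 51–61.
The product is the template from position 35 through 61 (27 bp).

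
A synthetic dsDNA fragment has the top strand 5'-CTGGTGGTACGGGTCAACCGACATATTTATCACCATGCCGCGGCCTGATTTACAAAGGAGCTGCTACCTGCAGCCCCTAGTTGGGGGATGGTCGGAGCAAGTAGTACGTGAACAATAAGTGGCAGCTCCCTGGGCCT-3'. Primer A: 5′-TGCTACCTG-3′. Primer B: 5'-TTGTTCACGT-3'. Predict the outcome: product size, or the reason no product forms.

Primer A (TGCTACCTG) matches the top strand at positions 62–70; it acts as a forward primer.
Primer B's reverse complement is ACGTGAACAA, matching the top strand at positions 106–115; it acts as a reverse primer.
The 3' ends face each other across positions 62–115, giving a 54 bp product.

Yes — a 54 bp product.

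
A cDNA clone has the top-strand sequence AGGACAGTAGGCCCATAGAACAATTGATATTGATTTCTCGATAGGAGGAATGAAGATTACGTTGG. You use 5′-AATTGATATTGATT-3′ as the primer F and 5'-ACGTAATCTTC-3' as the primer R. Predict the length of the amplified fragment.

41 bp

Scanning the template, AATTGATATTGATT occurs at positions 22–35; this primer anneals to the bottom strand there with its 3' end pointing downstream.
Reverse complement of the reverse primer: GAAGATTACGT. This occurs on the top strand at positions 52–62.
Amplicon spans positions 22–62: 41 bp.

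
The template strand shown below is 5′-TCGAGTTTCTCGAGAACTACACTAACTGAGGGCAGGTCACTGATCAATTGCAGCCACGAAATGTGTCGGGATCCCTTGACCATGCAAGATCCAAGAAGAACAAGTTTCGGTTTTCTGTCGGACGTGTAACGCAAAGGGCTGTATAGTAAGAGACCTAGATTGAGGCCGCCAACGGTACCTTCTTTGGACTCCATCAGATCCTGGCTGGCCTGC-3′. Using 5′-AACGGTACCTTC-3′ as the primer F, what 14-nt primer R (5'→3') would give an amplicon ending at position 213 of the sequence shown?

The forward primer binds at positions 171–182; the product's 3' end on the top strand is position 213.
The reverse primer anneals to the top strand over positions 200–213, i.e. to CCTGGCTGGCCTGC.
Its sequence written 5'→3' is the reverse complement: GCAGGCCAGCCAGG.

5'-GCAGGCCAGCCAGG-3'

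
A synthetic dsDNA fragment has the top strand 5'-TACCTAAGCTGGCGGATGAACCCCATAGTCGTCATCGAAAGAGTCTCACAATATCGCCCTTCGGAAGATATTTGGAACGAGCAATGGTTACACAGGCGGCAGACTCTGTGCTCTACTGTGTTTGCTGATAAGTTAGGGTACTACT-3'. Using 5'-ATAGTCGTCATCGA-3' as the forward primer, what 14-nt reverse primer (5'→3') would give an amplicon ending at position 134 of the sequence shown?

5'-AACTTATCAGCAAA-3'

The forward primer binds at positions 25–38; the product's 3' end on the top strand is position 134.
The reverse primer anneals to the top strand over positions 121–134, i.e. to TTTGCTGATAAGTT.
Its sequence written 5'→3' is the reverse complement: AACTTATCAGCAAA.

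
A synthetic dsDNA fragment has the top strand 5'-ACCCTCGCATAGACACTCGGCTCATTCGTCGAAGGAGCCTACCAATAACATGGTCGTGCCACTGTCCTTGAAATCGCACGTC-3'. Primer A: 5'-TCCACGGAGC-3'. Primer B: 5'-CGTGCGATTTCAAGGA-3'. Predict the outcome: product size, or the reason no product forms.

Primer A (TCCACGGAGC) does not match the top strand, and its reverse complement GCTCCGTGGA does not match either.
With no annealing site for primer A, no amplification occurs.

No product — primer A has no binding site in the template.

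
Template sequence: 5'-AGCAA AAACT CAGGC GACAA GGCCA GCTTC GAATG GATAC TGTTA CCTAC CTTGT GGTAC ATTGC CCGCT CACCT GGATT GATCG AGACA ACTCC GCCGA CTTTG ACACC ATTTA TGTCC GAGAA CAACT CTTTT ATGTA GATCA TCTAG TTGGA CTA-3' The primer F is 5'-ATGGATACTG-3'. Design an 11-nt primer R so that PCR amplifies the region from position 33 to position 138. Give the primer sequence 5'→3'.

The product's 3' end on the top strand is position 138.
The reverse primer anneals to the top strand over positions 128–138, i.e. to ACTCTTTTATG.
Its sequence written 5'→3' is the reverse complement: CATAAAAGAGT.

5'-CATAAAAGAGT-3'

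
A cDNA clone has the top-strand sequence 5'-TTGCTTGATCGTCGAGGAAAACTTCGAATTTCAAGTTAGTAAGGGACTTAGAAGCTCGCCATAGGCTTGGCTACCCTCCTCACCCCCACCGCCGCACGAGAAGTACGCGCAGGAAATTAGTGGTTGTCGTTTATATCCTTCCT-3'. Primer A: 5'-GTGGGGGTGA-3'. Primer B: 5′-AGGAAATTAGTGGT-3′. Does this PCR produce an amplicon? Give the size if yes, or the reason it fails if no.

Primer A (GTGGGGGTGA) has reverse complement TCACCCCCAC, which matches the top strand at positions 80–89; primer A anneals to the top strand there with its 3' end pointing upstream toward position 80.
Primer B (AGGAAATTAGTGGT) matches the top strand directly at positions 111–124; it anneals to the bottom strand with its 3' end pointing downstream toward position 124.
The 3' ends diverge (primer A extends toward position 1, primer B toward position 143), so the primers never converge on a shared product.

No product — the primers' 3' ends point away from each other.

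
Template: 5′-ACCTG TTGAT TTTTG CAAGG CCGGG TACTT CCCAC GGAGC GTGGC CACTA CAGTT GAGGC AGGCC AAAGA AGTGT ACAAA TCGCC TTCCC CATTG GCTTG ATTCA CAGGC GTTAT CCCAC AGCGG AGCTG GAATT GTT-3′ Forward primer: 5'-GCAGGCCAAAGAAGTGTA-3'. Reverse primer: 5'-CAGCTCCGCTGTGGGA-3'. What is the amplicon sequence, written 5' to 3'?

Forward primer GCAGGCCAAAGAAGTGTA is found on the top strand at positions 59–76.
Reverse complement of the reverse primer: TCCCACAGCGGAGCTG. This occurs on the top strand at positions 115–130.
The product is the template from position 59 through 130 (72 bp).

5'-GCAGGCCAAAGAAGTGTACAAATCGCCTTCCCCATTGGCTTGATTCACAGGCGTTATCCCACAGCGGAGCTG-3'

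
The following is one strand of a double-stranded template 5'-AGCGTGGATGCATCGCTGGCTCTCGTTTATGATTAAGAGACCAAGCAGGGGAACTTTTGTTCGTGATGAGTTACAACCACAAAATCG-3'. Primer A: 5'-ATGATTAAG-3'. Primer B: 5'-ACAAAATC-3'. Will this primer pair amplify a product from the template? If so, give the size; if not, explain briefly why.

No product — both primers anneal to the same strand and extend in the same direction.

Primer A (ATGATTAAG) matches the top strand at positions 29–37 (3' end points downstream).
Primer B (ACAAAATC) also matches the top strand directly, at positions 79–86 — its reverse complement GATTTTGT is not present.
Both primers anneal to the bottom strand with 3' ends pointing the same way, so neither can prime synthesis back toward the other.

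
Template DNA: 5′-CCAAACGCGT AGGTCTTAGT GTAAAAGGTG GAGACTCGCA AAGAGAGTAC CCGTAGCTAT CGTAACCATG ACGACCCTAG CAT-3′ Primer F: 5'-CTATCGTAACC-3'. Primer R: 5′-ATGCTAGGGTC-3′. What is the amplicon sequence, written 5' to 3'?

Scanning the template, CTATCGTAACC occurs at positions 57–67; this primer anneals to the bottom strand there with its 3' end pointing downstream.
Reverse complement of the reverse primer: GACCCTAGCAT. This occurs on the top strand at positions 73–83.
The product is the template from position 57 through 83 (27 bp).

5'-CTATCGTAACCATGACGACCCTAGCAT-3'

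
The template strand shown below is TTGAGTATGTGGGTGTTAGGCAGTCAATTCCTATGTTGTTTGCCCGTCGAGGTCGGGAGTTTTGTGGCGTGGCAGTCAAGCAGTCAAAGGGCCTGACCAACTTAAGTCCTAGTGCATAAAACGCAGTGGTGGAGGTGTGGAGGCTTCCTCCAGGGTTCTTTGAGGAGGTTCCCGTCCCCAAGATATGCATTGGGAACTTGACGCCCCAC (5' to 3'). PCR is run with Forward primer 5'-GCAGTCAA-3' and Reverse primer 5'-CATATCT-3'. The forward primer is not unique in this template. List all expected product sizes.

168 bp, 116 bp, 108 bp

The forward primer GCAGTCAA matches the top strand at positions 20–27, 72–79, 80–87.
The reverse primer's reverse complement is AGATATG, matching at positions 181–187.
Each forward site pairs with the reverse site to give a product ending at position 187: sizes 168, 116, 108 bp.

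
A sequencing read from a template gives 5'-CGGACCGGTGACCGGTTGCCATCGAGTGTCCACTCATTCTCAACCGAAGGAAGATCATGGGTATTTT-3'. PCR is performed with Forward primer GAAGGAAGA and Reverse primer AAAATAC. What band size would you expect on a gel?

The forward primer matches the template at positions 46–54.
Reverse complement of the reverse primer: GTATTTT. This occurs on the top strand at positions 61–67.
Amplicon spans positions 46–67: 22 bp.

22 bp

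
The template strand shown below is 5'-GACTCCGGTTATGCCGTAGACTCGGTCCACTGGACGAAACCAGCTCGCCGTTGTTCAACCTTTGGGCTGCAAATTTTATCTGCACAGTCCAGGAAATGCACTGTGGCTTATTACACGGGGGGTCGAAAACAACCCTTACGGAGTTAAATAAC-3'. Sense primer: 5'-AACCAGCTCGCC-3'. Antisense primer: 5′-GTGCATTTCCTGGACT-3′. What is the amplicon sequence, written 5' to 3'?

The forward primer matches the template at positions 38–49.
Taking the reverse complement of GTGCATTTCCTGGACT gives AGTCCAGGAAATGCAC, found at positions 86–101 on the template; the primer anneals here to the top strand with its 3' end pointing upstream.
The product is the template from position 38 through 101 (64 bp).

5'-AACCAGCTCGCCGTTGTTCAACCTTTGGGCTGCAAATTTTATCTGCACAGTCCAGGAAATGCAC-3'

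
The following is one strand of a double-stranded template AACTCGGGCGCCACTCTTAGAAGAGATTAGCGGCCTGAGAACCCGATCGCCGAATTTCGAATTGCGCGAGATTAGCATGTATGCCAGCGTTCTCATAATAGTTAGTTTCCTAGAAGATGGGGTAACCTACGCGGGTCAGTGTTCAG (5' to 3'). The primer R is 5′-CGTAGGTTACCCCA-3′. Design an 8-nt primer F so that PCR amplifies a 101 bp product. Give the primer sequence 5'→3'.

The reverse primer's reverse complement TGGGGTAACCTACG matches the template at positions 118–131, so the product ends at position 131.
A 101 bp product then starts at position 131 − 101 + 1 = 31.
The forward primer is identical to the top strand there: CGGCCTGA.

5'-CGGCCTGA-3'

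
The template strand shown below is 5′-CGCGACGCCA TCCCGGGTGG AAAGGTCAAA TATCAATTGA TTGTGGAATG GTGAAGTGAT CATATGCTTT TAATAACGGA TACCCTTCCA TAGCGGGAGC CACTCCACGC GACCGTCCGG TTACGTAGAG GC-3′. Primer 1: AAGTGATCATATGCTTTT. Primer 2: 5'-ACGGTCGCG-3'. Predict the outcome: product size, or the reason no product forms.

Primer 1 (AAGTGATCATATGCTTTT) matches the top strand at positions 54–71; it acts as a forward primer.
Primer 2's reverse complement is CGCGACCGT, matching the top strand at positions 108–116; it acts as a reverse primer.
The 3' ends face each other across positions 54–116, giving a 63 bp product.

Yes — a 63 bp product.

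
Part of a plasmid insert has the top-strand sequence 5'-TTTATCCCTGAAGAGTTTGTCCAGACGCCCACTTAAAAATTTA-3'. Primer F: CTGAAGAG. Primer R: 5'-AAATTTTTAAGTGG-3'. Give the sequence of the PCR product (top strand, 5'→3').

5'-CTGAAGAGTTTGTCCAGACGCCCACTTAAAAATTT-3'

Scanning the template, CTGAAGAG occurs at positions 8–15; this primer anneals to the bottom strand there with its 3' end pointing downstream.
The reverse primer's reverse complement is CCACTTAAAAATTT, which matches the template at positions 29–42.
The product is the template from position 8 through 42 (35 bp).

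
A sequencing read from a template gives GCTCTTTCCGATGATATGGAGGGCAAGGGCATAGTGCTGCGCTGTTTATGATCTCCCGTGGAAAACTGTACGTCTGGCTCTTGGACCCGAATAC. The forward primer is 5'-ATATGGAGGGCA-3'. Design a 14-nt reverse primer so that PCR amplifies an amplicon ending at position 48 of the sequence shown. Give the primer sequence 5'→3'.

5'-TAAACAGCGCAGCA-3'

The forward primer binds at positions 14–25; the product's 3' end on the top strand is position 48.
The reverse primer anneals to the top strand over positions 35–48, i.e. to TGCTGCGCTGTTTA.
Its sequence written 5'→3' is the reverse complement: TAAACAGCGCAGCA.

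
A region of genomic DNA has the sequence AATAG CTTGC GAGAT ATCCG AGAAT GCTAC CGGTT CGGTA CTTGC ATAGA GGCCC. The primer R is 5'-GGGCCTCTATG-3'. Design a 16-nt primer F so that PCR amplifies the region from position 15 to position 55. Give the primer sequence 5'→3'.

The reverse primer's reverse complement CATAGAGGCCC matches the template at positions 45–55; the product starts at position 15.
The forward primer is identical to the top strand over positions 15–30: TATCCGAGAATGCTAC.

5'-TATCCGAGAATGCTAC-3'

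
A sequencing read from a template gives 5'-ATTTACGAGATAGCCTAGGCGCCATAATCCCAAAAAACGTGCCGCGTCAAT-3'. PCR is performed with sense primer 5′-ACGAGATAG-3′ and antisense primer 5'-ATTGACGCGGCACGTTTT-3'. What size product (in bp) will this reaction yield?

47 bp

Scanning the template, ACGAGATAG occurs at positions 5–13; this primer anneals to the bottom strand there with its 3' end pointing downstream.
Reverse complement of the reverse primer: AAAACGTGCCGCGTCAAT. This occurs on the top strand at positions 34–51.
Product length = (reverse-primer end) − (forward-primer start) + 1 = 51 − 5 + 1 = 47 bp.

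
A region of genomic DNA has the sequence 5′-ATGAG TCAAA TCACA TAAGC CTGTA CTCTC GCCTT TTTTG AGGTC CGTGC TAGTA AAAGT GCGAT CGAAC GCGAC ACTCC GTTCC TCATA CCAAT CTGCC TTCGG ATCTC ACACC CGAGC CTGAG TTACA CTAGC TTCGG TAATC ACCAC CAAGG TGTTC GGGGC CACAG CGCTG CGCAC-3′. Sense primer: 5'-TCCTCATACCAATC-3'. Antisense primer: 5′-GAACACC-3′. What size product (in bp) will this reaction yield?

Scanning the template, TCCTCATACCAATC occurs at positions 83–96; this primer anneals to the bottom strand there with its 3' end pointing downstream.
The reverse primer's reverse complement is GGTGTTC, which matches the template at positions 154–160.
Product length = (reverse-primer end) − (forward-primer start) + 1 = 160 − 83 + 1 = 78 bp.

78 bp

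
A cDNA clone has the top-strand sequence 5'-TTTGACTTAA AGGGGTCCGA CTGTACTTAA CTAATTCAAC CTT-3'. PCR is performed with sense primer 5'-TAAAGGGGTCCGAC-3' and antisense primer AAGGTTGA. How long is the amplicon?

Scanning the template, TAAAGGGGTCCGAC occurs at positions 8–21; this primer anneals to the bottom strand there with its 3' end pointing downstream.
Taking the reverse complement of AAGGTTGA gives TCAACCTT, found at positions 36–43 on the template; the primer anneals here to the top strand with its 3' end pointing upstream.
The product runs from position 8 to position 43, so its length is 43 − 8 + 1 = 36 bp.

36 bp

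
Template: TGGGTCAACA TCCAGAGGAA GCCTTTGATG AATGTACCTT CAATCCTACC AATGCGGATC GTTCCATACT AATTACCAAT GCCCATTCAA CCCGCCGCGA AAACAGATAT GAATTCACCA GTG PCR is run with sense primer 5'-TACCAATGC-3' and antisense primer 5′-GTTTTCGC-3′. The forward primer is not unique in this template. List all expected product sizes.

58 bp, 31 bp

The forward primer TACCAATGC matches the top strand at positions 47–55, 74–82.
The reverse primer's reverse complement is GCGAAAAC, matching at positions 97–104.
Each forward site pairs with the reverse site to give a product ending at position 104: sizes 58, 31 bp.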